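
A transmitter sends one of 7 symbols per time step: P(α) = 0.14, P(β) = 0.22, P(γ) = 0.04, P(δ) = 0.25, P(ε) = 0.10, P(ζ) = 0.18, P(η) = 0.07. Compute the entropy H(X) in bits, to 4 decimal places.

H = −Σ pᵢ log₂ pᵢ.
−0.14·log₂(0.14) = 0.3971
−0.22·log₂(0.22) = 0.4806
−0.04·log₂(0.04) = 0.1858
−0.25·log₂(0.25) = 0.5000
−0.10·log₂(0.10) = 0.3322
−0.18·log₂(0.18) = 0.4453
−0.07·log₂(0.07) = 0.2686
Sum ≈ 2.6095 → 2.6095 bits.

2.6095 bits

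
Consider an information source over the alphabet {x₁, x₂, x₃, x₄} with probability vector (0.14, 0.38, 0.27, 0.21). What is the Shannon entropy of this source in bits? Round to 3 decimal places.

1.910 bits

H = −Σ pᵢ log₂ pᵢ.
−0.14·log₂(0.14) = 0.3971
−0.38·log₂(0.38) = 0.5305
−0.27·log₂(0.27) = 0.5100
−0.21·log₂(0.21) = 0.4728
Sum ≈ 1.9104 → 1.910 bits.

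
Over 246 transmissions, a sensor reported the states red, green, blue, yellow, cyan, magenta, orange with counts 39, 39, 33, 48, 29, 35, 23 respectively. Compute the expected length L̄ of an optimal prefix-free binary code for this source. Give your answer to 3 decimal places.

2.805 bits/symbol

Probabilities are the counts divided by 246.
Repeatedly combine the two least-probable nodes; the expected code length is the sum of the merged weights.
merge 23/246 + 29/246 → 26/123
merge 11/82 + 35/246 → 34/123
merge 13/82 + 13/82 → 13/41
merge 8/41 + 26/123 → 50/123
merge 34/123 + 13/41 → 73/123
merge 50/123 + 73/123 → 1
L = 26/123 + 34/123 + 13/41 + 50/123 + 73/123 + 1 = 115/41 ≈ 2.805 bits/symbol.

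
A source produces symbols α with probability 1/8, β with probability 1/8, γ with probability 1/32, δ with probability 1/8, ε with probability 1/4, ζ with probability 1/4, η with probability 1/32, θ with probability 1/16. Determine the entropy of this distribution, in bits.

Each probability is a power of 1/2, so log₂(1/p) is an integer.
H = Σ p·log₂(1/p) = 1/8·3 + 1/8·3 + 1/32·5 + 1/8·3 + 1/4·2 + 1/4·2 + 1/32·5 + 1/16·4 = 2.6875 bits.

2.6875 bits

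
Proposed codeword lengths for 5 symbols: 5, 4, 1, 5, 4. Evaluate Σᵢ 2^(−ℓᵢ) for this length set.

0.6875

With common denominator 2^5 = 32: Σ 2^(−ℓᵢ) = 1/32 + 2/32 + 16/32 + 1/32 + 2/32 = 22/32 = 0.6875.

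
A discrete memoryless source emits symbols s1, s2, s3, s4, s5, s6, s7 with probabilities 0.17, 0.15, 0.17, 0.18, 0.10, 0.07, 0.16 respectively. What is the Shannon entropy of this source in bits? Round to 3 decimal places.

2.749 bits

H = −Σ pᵢ log₂ pᵢ.
−0.17·log₂(0.17) = 0.4346
−0.15·log₂(0.15) = 0.4105
−0.17·log₂(0.17) = 0.4346
−0.18·log₂(0.18) = 0.4453
−0.10·log₂(0.10) = 0.3322
−0.07·log₂(0.07) = 0.2686
−0.16·log₂(0.16) = 0.4230
Sum ≈ 2.7488 → 2.749 bits.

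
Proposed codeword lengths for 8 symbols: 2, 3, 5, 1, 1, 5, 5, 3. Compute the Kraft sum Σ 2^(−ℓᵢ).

1.59375

With common denominator 2^5 = 32: Σ 2^(−ℓᵢ) = 8/32 + 4/32 + 1/32 + 16/32 + 16/32 + 1/32 + 1/32 + 4/32 = 51/32 = 1.59375.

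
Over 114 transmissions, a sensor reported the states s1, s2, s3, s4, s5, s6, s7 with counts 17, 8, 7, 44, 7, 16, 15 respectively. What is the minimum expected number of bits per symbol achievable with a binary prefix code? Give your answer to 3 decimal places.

Probabilities are the counts divided by 114.
Repeatedly combine the two least-probable nodes; the expected code length is the sum of the merged weights.
merge 7/114 + 7/114 → 7/57
merge 4/57 + 7/57 → 11/57
merge 5/38 + 8/57 → 31/114
merge 17/114 + 11/57 → 13/38
merge 31/114 + 13/38 → 35/57
merge 22/57 + 35/57 → 1
L = 7/57 + 11/57 + 31/114 + 13/38 + 35/57 + 1 = 145/57 ≈ 2.544 bits/symbol.

2.544 bits/symbol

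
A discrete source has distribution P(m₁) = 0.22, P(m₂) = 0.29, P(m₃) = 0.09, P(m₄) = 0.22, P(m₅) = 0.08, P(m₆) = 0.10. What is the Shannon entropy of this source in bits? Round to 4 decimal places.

H = −Σ pᵢ log₂ pᵢ.
−0.22·log₂(0.22) = 0.4806
−0.29·log₂(0.29) = 0.5179
−0.09·log₂(0.09) = 0.3127
−0.22·log₂(0.22) = 0.4806
−0.08·log₂(0.08) = 0.2915
−0.10·log₂(0.10) = 0.3322
Sum ≈ 2.4154 → 2.4154 bits.

2.4154 bits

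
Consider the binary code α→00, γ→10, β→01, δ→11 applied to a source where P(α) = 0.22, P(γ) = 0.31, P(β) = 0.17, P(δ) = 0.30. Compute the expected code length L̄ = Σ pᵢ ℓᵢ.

L̄ = Σ pᵢ·ℓᵢ = 0.22·2 + 0.31·2 + 0.17·2 + 0.30·2 = 2 bits/symbol.

2 bits/symbol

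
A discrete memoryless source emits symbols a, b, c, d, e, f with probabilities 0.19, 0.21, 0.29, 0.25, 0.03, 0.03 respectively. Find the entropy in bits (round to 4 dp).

H = −Σ pᵢ log₂ pᵢ.
−0.19·log₂(0.19) = 0.4552
−0.21·log₂(0.21) = 0.4728
−0.29·log₂(0.29) = 0.5179
−0.25·log₂(0.25) = 0.5000
−0.03·log₂(0.03) = 0.1518
−0.03·log₂(0.03) = 0.1518
Sum ≈ 2.2495 → 2.2495 bits.

2.2495 bits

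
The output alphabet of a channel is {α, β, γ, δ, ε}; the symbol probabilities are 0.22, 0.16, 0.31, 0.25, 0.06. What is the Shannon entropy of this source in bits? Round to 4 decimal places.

2.1709 bits

H = −Σ pᵢ log₂ pᵢ.
−0.22·log₂(0.22) = 0.4806
−0.16·log₂(0.16) = 0.4230
−0.31·log₂(0.31) = 0.5238
−0.25·log₂(0.25) = 0.5000
−0.06·log₂(0.06) = 0.2435
Sum ≈ 2.1709 → 2.1709 bits.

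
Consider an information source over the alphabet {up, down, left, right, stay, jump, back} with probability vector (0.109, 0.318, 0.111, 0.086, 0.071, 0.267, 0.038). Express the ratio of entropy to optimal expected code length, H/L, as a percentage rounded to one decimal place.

Entropy H = −Σ p log₂ p ≈ 2.4895 bits.
Huffman merges: 19/500+71/1000→109/1000; 43/500+109/1000→39/200; 109/1000+111/1000→11/50; 39/200+11/50→83/200; 267/1000+159/500→117/200; 83/200+117/200→1. L = 631/250 ≈ 2.5240.
Efficiency = H/L = 2.4895/2.5240 = 98.6%.

98.6%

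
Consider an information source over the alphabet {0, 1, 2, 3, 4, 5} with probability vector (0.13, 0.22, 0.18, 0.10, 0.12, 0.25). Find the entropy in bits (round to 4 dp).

2.5078 bits

H = −Σ pᵢ log₂ pᵢ.
−0.13·log₂(0.13) = 0.3826
−0.22·log₂(0.22) = 0.4806
−0.18·log₂(0.18) = 0.4453
−0.10·log₂(0.10) = 0.3322
−0.12·log₂(0.12) = 0.3671
−0.25·log₂(0.25) = 0.5000
Sum ≈ 2.5078 → 2.5078 bits.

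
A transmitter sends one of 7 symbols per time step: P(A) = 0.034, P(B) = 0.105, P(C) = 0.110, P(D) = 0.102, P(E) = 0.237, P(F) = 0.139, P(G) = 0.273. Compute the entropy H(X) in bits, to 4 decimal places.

H = −Σ pᵢ log₂ pᵢ.
−0.034·log₂(0.034) = 0.1659
−0.105·log₂(0.105) = 0.3414
−0.110·log₂(0.110) = 0.3503
−0.102·log₂(0.102) = 0.3359
−0.237·log₂(0.237) = 0.4923
−0.139·log₂(0.139) = 0.3957
−0.273·log₂(0.273) = 0.5113
Sum ≈ 2.5928 → 2.5928 bits.

2.5928 bits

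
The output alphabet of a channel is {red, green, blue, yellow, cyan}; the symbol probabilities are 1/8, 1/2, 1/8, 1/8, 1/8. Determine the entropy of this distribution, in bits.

Each probability is a power of 1/2, so log₂(1/p) is an integer.
H = Σ p·log₂(1/p) = 1/8·3 + 1/2·1 + 1/8·3 + 1/8·3 + 1/8·3 = 2 bits.

2 bits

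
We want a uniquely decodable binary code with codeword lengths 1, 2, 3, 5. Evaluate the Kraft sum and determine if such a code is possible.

With common denominator 2^5 = 32: Σ 2^(−ℓᵢ) = 16/32 + 8/32 + 4/32 + 1/32 = 29/32 = 0.90625.
Kraft's inequality requires Σ ≤ 1; here Σ = 0.90625 ≤ 1, so such a prefix code exists.

0.90625; yes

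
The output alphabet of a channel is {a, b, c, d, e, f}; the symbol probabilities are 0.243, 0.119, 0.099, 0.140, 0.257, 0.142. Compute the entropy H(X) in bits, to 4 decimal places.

2.4925 bits

H = −Σ pᵢ log₂ pᵢ.
−0.243·log₂(0.243) = 0.4960
−0.119·log₂(0.119) = 0.3654
−0.099·log₂(0.099) = 0.3303
−0.140·log₂(0.140) = 0.3971
−0.257·log₂(0.257) = 0.5038
−0.142·log₂(0.142) = 0.3999
Sum ≈ 2.4925 → 2.4925 bits.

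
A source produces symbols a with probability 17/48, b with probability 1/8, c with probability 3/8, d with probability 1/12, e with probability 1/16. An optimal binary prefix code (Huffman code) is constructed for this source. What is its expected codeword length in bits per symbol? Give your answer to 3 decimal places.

2.042 bits/symbol

Repeatedly combine the two least-probable nodes; the expected code length is the sum of the merged weights.
merge 1/16 + 1/12 → 7/48
merge 1/8 + 7/48 → 13/48
merge 13/48 + 17/48 → 5/8
merge 3/8 + 5/8 → 1
L = 7/48 + 13/48 + 5/8 + 1 = 49/24 ≈ 2.042 bits/symbol.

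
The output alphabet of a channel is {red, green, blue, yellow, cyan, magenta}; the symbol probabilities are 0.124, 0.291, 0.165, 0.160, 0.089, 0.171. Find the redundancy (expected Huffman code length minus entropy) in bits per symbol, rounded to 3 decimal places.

Entropy H = −Σ p log₂ p ≈ 2.4899 bits.
Huffman merges: 89/1000+31/250→213/1000; 4/25+33/200→13/40; 171/1000+213/1000→48/125; 291/1000+13/40→77/125; 48/125+77/125→1. L = 1269/500 ≈ 2.5380.
L − H = 2.5380 − 2.4899 = 0.048 bits.

0.048 bits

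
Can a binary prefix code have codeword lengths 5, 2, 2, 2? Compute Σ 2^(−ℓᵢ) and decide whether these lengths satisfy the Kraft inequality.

0.78125; yes

With common denominator 2^5 = 32: Σ 2^(−ℓᵢ) = 1/32 + 8/32 + 8/32 + 8/32 = 25/32 = 0.78125.
Kraft's inequality requires Σ ≤ 1; here Σ = 0.78125 ≤ 1, so such a prefix code exists.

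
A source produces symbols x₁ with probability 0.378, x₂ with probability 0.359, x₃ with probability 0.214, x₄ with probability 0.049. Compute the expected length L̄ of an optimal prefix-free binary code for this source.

1.885 bits/symbol

Repeatedly combine the two least-probable nodes; the expected code length is the sum of the merged weights.
merge 49/1000 + 107/500 → 263/1000
merge 263/1000 + 359/1000 → 311/500
merge 189/500 + 311/500 → 1
L = 263/1000 + 311/500 + 1 = 377/200 = 1.885 bits/symbol.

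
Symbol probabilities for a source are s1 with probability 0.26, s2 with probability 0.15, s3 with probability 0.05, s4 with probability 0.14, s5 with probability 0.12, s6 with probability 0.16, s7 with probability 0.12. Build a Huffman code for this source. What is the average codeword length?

2.74 bits/symbol

Repeatedly combine the two least-probable nodes; the expected code length is the sum of the merged weights.
merge 1/20 + 3/25 → 17/100
merge 3/25 + 7/50 → 13/50
merge 3/20 + 4/25 → 31/100
merge 17/100 + 13/50 → 43/100
merge 13/50 + 31/100 → 57/100
merge 43/100 + 57/100 → 1
L = 17/100 + 13/50 + 31/100 + 43/100 + 57/100 + 1 = 137/50 = 2.74 bits/symbol.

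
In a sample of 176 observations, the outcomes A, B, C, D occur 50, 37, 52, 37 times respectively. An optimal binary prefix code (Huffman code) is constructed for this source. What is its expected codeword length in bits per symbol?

Probabilities are the counts divided by 176.
Repeatedly combine the two least-probable nodes; the expected code length is the sum of the merged weights.
merge 37/176 + 37/176 → 37/88
merge 25/88 + 13/44 → 51/88
merge 37/88 + 51/88 → 1
L = 37/88 + 51/88 + 1 = 2 bits/symbol.

2 bits/symbol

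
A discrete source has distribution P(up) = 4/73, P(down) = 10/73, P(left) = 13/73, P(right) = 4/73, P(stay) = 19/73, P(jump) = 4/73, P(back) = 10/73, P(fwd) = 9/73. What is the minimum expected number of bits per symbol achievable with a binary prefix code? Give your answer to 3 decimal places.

Repeatedly combine the two least-probable nodes; the expected code length is the sum of the merged weights.
merge 4/73 + 4/73 → 8/73
merge 4/73 + 8/73 → 12/73
merge 9/73 + 10/73 → 19/73
merge 10/73 + 12/73 → 22/73
merge 13/73 + 19/73 → 32/73
merge 19/73 + 22/73 → 41/73
merge 32/73 + 41/73 → 1
L = 8/73 + 12/73 + 19/73 + 22/73 + 32/73 + 41/73 + 1 = 207/73 ≈ 2.836 bits/symbol.

2.836 bits/symbol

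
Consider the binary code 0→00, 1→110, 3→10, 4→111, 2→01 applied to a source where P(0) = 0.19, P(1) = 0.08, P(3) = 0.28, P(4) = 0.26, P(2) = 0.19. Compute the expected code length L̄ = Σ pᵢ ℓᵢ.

L̄ = Σ pᵢ·ℓᵢ = 0.19·2 + 0.08·3 + 0.28·2 + 0.26·3 + 0.19·2 = 2.34 bits/symbol.

2.34 bits/symbol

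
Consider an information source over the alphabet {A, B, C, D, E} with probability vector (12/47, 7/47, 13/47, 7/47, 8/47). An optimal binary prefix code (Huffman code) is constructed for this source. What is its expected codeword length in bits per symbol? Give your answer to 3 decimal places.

2.298 bits/symbol

Repeatedly combine the two least-probable nodes; the expected code length is the sum of the merged weights.
merge 7/47 + 7/47 → 14/47
merge 8/47 + 12/47 → 20/47
merge 13/47 + 14/47 → 27/47
merge 20/47 + 27/47 → 1
L = 14/47 + 20/47 + 27/47 + 1 = 108/47 ≈ 2.298 bits/symbol.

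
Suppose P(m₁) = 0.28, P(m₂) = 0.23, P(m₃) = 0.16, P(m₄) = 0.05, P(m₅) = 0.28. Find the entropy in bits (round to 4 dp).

H = −Σ pᵢ log₂ pᵢ.
−0.28·log₂(0.28) = 0.5142
−0.23·log₂(0.23) = 0.4877
−0.16·log₂(0.16) = 0.4230
−0.05·log₂(0.05) = 0.2161
−0.28·log₂(0.28) = 0.5142
Sum ≈ 2.1552 → 2.1552 bits.

2.1552 bits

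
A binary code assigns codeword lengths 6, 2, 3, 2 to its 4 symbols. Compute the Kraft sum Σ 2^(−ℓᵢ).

With common denominator 2^6 = 64: Σ 2^(−ℓᵢ) = 1/64 + 16/64 + 8/64 + 16/64 = 41/64 = 0.640625.

0.640625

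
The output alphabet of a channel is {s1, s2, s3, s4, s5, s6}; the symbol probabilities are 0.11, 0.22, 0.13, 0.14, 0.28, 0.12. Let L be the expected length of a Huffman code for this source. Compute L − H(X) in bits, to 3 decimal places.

Entropy H = −Σ p log₂ p ≈ 2.4919 bits.
Huffman merges: 11/100+3/25→23/100; 13/100+7/50→27/100; 11/50+23/100→9/20; 27/100+7/25→11/20; 9/20+11/20→1. L = 5/2 ≈ 2.5000.
L − H = 2.5000 − 2.4919 = 0.008 bits.

0.008 bits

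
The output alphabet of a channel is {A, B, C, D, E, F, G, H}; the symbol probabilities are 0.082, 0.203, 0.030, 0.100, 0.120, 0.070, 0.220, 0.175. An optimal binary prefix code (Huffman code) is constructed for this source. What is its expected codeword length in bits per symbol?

2.859 bits/symbol

Repeatedly combine the two least-probable nodes; the expected code length is the sum of the merged weights.
merge 3/100 + 7/100 → 1/10
merge 41/500 + 1/10 → 91/500
merge 1/10 + 3/25 → 11/50
merge 7/40 + 91/500 → 357/1000
merge 203/1000 + 11/50 → 423/1000
merge 11/50 + 357/1000 → 577/1000
merge 423/1000 + 577/1000 → 1
L = 1/10 + 91/500 + 11/50 + 357/1000 + 423/1000 + 577/1000 + 1 = 2859/1000 = 2.859 bits/symbol.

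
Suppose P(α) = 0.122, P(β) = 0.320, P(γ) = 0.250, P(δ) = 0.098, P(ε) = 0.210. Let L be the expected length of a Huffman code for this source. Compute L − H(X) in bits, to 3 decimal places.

Entropy H = −Σ p log₂ p ≈ 2.1975 bits.
Huffman merges: 49/500+61/500→11/50; 21/100+11/50→43/100; 1/4+8/25→57/100; 43/100+57/100→1. L = 111/50 ≈ 2.2200.
L − H = 2.2200 − 2.1975 = 0.022 bits.

0.022 bits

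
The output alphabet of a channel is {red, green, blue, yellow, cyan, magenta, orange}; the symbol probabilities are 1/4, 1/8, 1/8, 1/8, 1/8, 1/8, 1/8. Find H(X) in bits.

2.75 bits

Each probability is a power of 1/2, so log₂(1/p) is an integer.
H = Σ p·log₂(1/p) = 1/4·2 + 1/8·3 + 1/8·3 + 1/8·3 + 1/8·3 + 1/8·3 + 1/8·3 = 2.75 bits.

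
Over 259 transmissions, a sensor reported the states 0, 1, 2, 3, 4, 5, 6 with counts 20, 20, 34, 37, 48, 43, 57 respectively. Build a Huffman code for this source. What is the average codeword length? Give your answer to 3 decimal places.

2.749 bits/symbol

Probabilities are the counts divided by 259.
Repeatedly combine the two least-probable nodes; the expected code length is the sum of the merged weights.
merge 20/259 + 20/259 → 40/259
merge 34/259 + 1/7 → 71/259
merge 40/259 + 43/259 → 83/259
merge 48/259 + 57/259 → 15/37
merge 71/259 + 83/259 → 22/37
merge 15/37 + 22/37 → 1
L = 40/259 + 71/259 + 83/259 + 15/37 + 22/37 + 1 = 712/259 ≈ 2.749 bits/symbol.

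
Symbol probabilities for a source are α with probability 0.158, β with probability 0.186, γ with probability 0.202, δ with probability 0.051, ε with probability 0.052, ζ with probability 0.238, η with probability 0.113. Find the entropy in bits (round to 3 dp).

2.627 bits

H = −Σ pᵢ log₂ pᵢ.
−0.158·log₂(0.158) = 0.4206
−0.186·log₂(0.186) = 0.4514
−0.202·log₂(0.202) = 0.4661
−0.051·log₂(0.051) = 0.2190
−0.052·log₂(0.052) = 0.2218
−0.238·log₂(0.238) = 0.4929
−0.113·log₂(0.113) = 0.3555
Sum ≈ 2.6272 → 2.627 bits.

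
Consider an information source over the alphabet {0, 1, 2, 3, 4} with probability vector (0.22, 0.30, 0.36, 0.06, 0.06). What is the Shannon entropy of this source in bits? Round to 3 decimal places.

H = −Σ pᵢ log₂ pᵢ.
−0.22·log₂(0.22) = 0.4806
−0.30·log₂(0.30) = 0.5211
−0.36·log₂(0.36) = 0.5306
−0.06·log₂(0.06) = 0.2435
−0.06·log₂(0.06) = 0.2435
Sum ≈ 2.0193 → 2.019 bits.

2.019 bits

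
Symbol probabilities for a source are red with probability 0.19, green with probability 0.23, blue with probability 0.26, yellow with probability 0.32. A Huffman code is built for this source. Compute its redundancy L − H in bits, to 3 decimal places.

0.026 bits

Entropy H = −Σ p log₂ p ≈ 1.9742 bits.
Huffman merges: 19/100+23/100→21/50; 13/50+8/25→29/50; 21/50+29/50→1. L = 2 ≈ 2.0000.
L − H = 2.0000 − 1.9742 = 0.026 bits.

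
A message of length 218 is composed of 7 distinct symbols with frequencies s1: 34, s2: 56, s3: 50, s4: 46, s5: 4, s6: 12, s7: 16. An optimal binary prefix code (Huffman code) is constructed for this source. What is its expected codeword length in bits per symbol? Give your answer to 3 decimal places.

2.523 bits/symbol

Probabilities are the counts divided by 218.
Repeatedly combine the two least-probable nodes; the expected code length is the sum of the merged weights.
merge 2/109 + 6/109 → 8/109
merge 8/109 + 8/109 → 16/109
merge 16/109 + 17/109 → 33/109
merge 23/109 + 25/109 → 48/109
merge 28/109 + 33/109 → 61/109
merge 48/109 + 61/109 → 1
L = 8/109 + 16/109 + 33/109 + 48/109 + 61/109 + 1 = 275/109 ≈ 2.523 bits/symbol.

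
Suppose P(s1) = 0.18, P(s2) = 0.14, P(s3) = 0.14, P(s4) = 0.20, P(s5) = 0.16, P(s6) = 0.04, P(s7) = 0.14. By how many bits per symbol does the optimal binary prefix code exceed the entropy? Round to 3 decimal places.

Entropy H = −Σ p log₂ p ≈ 2.7098 bits.
Huffman merges: 1/25+7/50→9/50; 7/50+7/50→7/25; 4/25+9/50→17/50; 9/50+1/5→19/50; 7/25+17/50→31/50; 19/50+31/50→1. L = 14/5 ≈ 2.8000.
L − H = 2.8000 − 2.7098 = 0.090 bits.

0.090 bits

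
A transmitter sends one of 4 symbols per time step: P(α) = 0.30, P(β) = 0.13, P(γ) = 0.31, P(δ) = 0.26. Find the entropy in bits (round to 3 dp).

H = −Σ pᵢ log₂ pᵢ.
−0.30·log₂(0.30) = 0.5211
−0.13·log₂(0.13) = 0.3826
−0.31·log₂(0.31) = 0.5238
−0.26·log₂(0.26) = 0.5053
Sum ≈ 1.9328 → 1.933 bits.

1.933 bits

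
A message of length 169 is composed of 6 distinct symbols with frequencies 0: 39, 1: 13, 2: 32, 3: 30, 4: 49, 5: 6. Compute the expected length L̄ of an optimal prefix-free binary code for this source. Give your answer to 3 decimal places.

2.402 bits/symbol

Probabilities are the counts divided by 169.
Repeatedly combine the two least-probable nodes; the expected code length is the sum of the merged weights.
merge 6/169 + 1/13 → 19/169
merge 19/169 + 30/169 → 49/169
merge 32/169 + 3/13 → 71/169
merge 49/169 + 49/169 → 98/169
merge 71/169 + 98/169 → 1
L = 19/169 + 49/169 + 71/169 + 98/169 + 1 = 406/169 ≈ 2.402 bits/symbol.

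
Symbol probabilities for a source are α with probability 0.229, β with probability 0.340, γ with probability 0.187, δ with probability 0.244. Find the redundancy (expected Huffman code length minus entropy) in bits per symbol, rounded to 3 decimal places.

0.035 bits

Entropy H = −Σ p log₂ p ≈ 1.9650 bits.
Huffman merges: 187/1000+229/1000→52/125; 61/250+17/50→73/125; 52/125+73/125→1. L = 2 ≈ 2.0000.
L − H = 2.0000 − 1.9650 = 0.035 bits.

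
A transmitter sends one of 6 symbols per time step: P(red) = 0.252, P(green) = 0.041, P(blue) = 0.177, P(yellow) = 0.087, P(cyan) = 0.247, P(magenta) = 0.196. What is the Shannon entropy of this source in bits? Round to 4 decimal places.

2.3978 bits

H = −Σ pᵢ log₂ pᵢ.
−0.252·log₂(0.252) = 0.5011
−0.041·log₂(0.041) = 0.1889
−0.177·log₂(0.177) = 0.4422
−0.087·log₂(0.087) = 0.3065
−0.247·log₂(0.247) = 0.4983
−0.196·log₂(0.196) = 0.4608
Sum ≈ 2.3978 → 2.3978 bits.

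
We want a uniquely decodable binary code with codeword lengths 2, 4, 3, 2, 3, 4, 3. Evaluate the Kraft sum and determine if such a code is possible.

With common denominator 2^4 = 16: Σ 2^(−ℓᵢ) = 4/16 + 1/16 + 2/16 + 4/16 + 2/16 + 1/16 + 2/16 = 16/16 = 1.
Kraft's inequality requires Σ ≤ 1; here Σ = 1 ≤ 1, so such a prefix code exists.

1; yes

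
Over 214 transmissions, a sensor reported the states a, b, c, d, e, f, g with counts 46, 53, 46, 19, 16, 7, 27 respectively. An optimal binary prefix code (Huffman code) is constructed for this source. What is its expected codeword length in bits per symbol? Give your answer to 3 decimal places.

Probabilities are the counts divided by 214.
Repeatedly combine the two least-probable nodes; the expected code length is the sum of the merged weights.
merge 7/214 + 8/107 → 23/214
merge 19/214 + 23/214 → 21/107
merge 27/214 + 21/107 → 69/214
merge 23/107 + 23/107 → 46/107
merge 53/214 + 69/214 → 61/107
merge 46/107 + 61/107 → 1
L = 23/214 + 21/107 + 69/214 + 46/107 + 61/107 + 1 = 281/107 ≈ 2.626 bits/symbol.

2.626 bits/symbol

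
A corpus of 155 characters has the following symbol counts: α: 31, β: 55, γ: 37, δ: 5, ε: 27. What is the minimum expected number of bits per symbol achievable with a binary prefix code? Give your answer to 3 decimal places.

Probabilities are the counts divided by 155.
Repeatedly combine the two least-probable nodes; the expected code length is the sum of the merged weights.
merge 1/31 + 27/155 → 32/155
merge 1/5 + 32/155 → 63/155
merge 37/155 + 11/31 → 92/155
merge 63/155 + 92/155 → 1
L = 32/155 + 63/155 + 92/155 + 1 = 342/155 ≈ 2.206 bits/symbol.

2.206 bits/symbol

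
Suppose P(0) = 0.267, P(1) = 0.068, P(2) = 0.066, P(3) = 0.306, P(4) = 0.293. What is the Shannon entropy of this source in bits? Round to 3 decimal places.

H = −Σ pᵢ log₂ pᵢ.
−0.267·log₂(0.267) = 0.5087
−0.068·log₂(0.068) = 0.2637
−0.066·log₂(0.066) = 0.2588
−0.306·log₂(0.306) = 0.5228
−0.293·log₂(0.293) = 0.5189
Sum ≈ 2.0729 → 2.073 bits.

2.073 bits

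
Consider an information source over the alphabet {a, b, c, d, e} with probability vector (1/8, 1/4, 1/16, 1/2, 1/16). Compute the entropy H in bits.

1.875 bits

Each probability is a power of 1/2, so log₂(1/p) is an integer.
H = Σ p·log₂(1/p) = 1/8·3 + 1/4·2 + 1/16·4 + 1/2·1 + 1/16·4 = 1.875 bits.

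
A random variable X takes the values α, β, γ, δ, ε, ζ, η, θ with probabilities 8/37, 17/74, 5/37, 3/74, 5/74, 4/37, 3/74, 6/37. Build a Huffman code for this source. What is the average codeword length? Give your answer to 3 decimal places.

2.784 bits/symbol

Repeatedly combine the two least-probable nodes; the expected code length is the sum of the merged weights.
merge 3/74 + 3/74 → 3/37
merge 5/74 + 3/37 → 11/74
merge 4/37 + 5/37 → 9/37
merge 11/74 + 6/37 → 23/74
merge 8/37 + 17/74 → 33/74
merge 9/37 + 23/74 → 41/74
merge 33/74 + 41/74 → 1
L = 3/37 + 11/74 + 9/37 + 23/74 + 33/74 + 41/74 + 1 = 103/37 ≈ 2.784 bits/symbol.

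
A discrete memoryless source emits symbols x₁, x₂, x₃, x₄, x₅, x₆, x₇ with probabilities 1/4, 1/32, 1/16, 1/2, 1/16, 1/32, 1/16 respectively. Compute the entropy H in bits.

Each probability is a power of 1/2, so log₂(1/p) is an integer.
H = Σ p·log₂(1/p) = 1/4·2 + 1/32·5 + 1/16·4 + 1/2·1 + 1/16·4 + 1/32·5 + 1/16·4 = 2.0625 bits.

2.0625 bits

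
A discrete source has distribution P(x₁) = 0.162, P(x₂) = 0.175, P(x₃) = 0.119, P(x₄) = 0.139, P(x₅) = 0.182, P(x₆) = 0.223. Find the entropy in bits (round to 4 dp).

2.5567 bits

H = −Σ pᵢ log₂ pᵢ.
−0.162·log₂(0.162) = 0.4254
−0.175·log₂(0.175) = 0.4401
−0.119·log₂(0.119) = 0.3654
−0.139·log₂(0.139) = 0.3957
−0.182·log₂(0.182) = 0.4474
−0.223·log₂(0.223) = 0.4828
Sum ≈ 2.5567 → 2.5567 bits.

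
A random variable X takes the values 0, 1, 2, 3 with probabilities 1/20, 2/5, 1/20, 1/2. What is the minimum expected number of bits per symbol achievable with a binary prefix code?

1.6 bits/symbol

Repeatedly combine the two least-probable nodes; the expected code length is the sum of the merged weights.
merge 1/20 + 1/20 → 1/10
merge 1/10 + 2/5 → 1/2
merge 1/2 + 1/2 → 1
L = 1/10 + 1/2 + 1 = 8/5 = 1.6 bits/symbol.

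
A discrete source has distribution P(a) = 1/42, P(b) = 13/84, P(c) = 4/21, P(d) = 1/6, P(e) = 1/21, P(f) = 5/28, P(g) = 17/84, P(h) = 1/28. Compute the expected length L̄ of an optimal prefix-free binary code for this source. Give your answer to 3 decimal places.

2.774 bits/symbol

Repeatedly combine the two least-probable nodes; the expected code length is the sum of the merged weights.
merge 1/42 + 1/28 → 5/84
merge 1/21 + 5/84 → 3/28
merge 3/28 + 13/84 → 11/42
merge 1/6 + 5/28 → 29/84
merge 4/21 + 17/84 → 11/28
merge 11/42 + 29/84 → 17/28
merge 11/28 + 17/28 → 1
L = 5/84 + 3/28 + 11/42 + 29/84 + 11/28 + 17/28 + 1 = 233/84 ≈ 2.774 bits/symbol.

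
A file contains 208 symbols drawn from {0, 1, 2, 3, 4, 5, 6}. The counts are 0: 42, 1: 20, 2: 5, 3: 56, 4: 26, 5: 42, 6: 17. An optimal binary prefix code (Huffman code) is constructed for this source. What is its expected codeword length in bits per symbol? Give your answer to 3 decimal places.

Probabilities are the counts divided by 208.
Repeatedly combine the two least-probable nodes; the expected code length is the sum of the merged weights.
merge 5/208 + 17/208 → 11/104
merge 5/52 + 11/104 → 21/104
merge 1/8 + 21/104 → 17/52
merge 21/104 + 21/104 → 21/52
merge 7/26 + 17/52 → 31/52
merge 21/52 + 31/52 → 1
L = 11/104 + 21/104 + 17/52 + 21/52 + 31/52 + 1 = 137/52 ≈ 2.635 bits/symbol.

2.635 bits/symbol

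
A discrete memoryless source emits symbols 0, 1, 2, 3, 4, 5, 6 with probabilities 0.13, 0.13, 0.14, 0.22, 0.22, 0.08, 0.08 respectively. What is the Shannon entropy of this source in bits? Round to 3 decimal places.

H = −Σ pᵢ log₂ pᵢ.
−0.13·log₂(0.13) = 0.3826
−0.13·log₂(0.13) = 0.3826
−0.14·log₂(0.14) = 0.3971
−0.22·log₂(0.22) = 0.4806
−0.22·log₂(0.22) = 0.4806
−0.08·log₂(0.08) = 0.2915
−0.08·log₂(0.08) = 0.2915
Sum ≈ 2.7066 → 2.707 bits.

2.707 bits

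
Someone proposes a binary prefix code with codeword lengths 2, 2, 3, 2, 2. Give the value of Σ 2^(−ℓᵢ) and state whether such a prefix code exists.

1.125; no

With common denominator 2^3 = 8: Σ 2^(−ℓᵢ) = 2/8 + 2/8 + 1/8 + 2/8 + 2/8 = 9/8 = 1.125.
Kraft's inequality requires Σ ≤ 1; here Σ = 1.125 > 1, so no such prefix code exists.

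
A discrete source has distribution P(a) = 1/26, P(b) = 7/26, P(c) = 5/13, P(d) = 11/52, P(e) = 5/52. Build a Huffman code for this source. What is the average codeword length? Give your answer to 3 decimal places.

2.096 bits/symbol

Repeatedly combine the two least-probable nodes; the expected code length is the sum of the merged weights.
merge 1/26 + 5/52 → 7/52
merge 7/52 + 11/52 → 9/26
merge 7/26 + 9/26 → 8/13
merge 5/13 + 8/13 → 1
L = 7/52 + 9/26 + 8/13 + 1 = 109/52 ≈ 2.096 bits/symbol.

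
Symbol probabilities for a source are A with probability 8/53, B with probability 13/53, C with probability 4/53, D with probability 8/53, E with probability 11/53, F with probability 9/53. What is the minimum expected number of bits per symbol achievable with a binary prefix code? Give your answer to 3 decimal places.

Repeatedly combine the two least-probable nodes; the expected code length is the sum of the merged weights.
merge 4/53 + 8/53 → 12/53
merge 8/53 + 9/53 → 17/53
merge 11/53 + 12/53 → 23/53
merge 13/53 + 17/53 → 30/53
merge 23/53 + 30/53 → 1
L = 12/53 + 17/53 + 23/53 + 30/53 + 1 = 135/53 ≈ 2.547 bits/symbol.

2.547 bits/symbol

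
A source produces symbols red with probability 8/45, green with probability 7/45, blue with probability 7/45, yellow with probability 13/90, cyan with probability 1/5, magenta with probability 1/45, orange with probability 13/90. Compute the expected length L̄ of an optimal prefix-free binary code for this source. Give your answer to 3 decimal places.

Repeatedly combine the two least-probable nodes; the expected code length is the sum of the merged weights.
merge 1/45 + 13/90 → 1/6
merge 13/90 + 7/45 → 3/10
merge 7/45 + 1/6 → 29/90
merge 8/45 + 1/5 → 17/45
merge 3/10 + 29/90 → 28/45
merge 17/45 + 28/45 → 1
L = 1/6 + 3/10 + 29/90 + 17/45 + 28/45 + 1 = 251/90 ≈ 2.789 bits/symbol.

2.789 bits/symbol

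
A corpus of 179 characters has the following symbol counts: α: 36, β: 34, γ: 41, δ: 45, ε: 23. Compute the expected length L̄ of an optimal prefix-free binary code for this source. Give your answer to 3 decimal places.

2.318 bits/symbol

Probabilities are the counts divided by 179.
Repeatedly combine the two least-probable nodes; the expected code length is the sum of the merged weights.
merge 23/179 + 34/179 → 57/179
merge 36/179 + 41/179 → 77/179
merge 45/179 + 57/179 → 102/179
merge 77/179 + 102/179 → 1
L = 57/179 + 77/179 + 102/179 + 1 = 415/179 ≈ 2.318 bits/symbol.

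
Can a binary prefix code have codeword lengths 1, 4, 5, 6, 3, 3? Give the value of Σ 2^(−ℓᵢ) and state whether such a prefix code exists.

0.859375; yes

With common denominator 2^6 = 64: Σ 2^(−ℓᵢ) = 32/64 + 4/64 + 2/64 + 1/64 + 8/64 + 8/64 = 55/64 = 0.859375.
Kraft's inequality requires Σ ≤ 1; here Σ = 0.859375 ≤ 1, so such a prefix code exists.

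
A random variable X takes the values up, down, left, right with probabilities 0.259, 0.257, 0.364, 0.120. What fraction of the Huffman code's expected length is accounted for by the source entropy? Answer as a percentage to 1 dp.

95.3%

Entropy H = −Σ p log₂ p ≈ 1.9063 bits.
Huffman merges: 3/25+257/1000→377/1000; 259/1000+91/250→623/1000; 377/1000+623/1000→1. L = 2 ≈ 2.0000.
Efficiency = H/L = 1.9063/2.0000 = 95.3%.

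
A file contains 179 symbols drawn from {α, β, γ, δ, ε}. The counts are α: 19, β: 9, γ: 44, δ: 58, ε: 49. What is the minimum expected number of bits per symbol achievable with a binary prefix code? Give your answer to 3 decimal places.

Probabilities are the counts divided by 179.
Repeatedly combine the two least-probable nodes; the expected code length is the sum of the merged weights.
merge 9/179 + 19/179 → 28/179
merge 28/179 + 44/179 → 72/179
merge 49/179 + 58/179 → 107/179
merge 72/179 + 107/179 → 1
L = 28/179 + 72/179 + 107/179 + 1 = 386/179 ≈ 2.156 bits/symbol.

2.156 bits/symbol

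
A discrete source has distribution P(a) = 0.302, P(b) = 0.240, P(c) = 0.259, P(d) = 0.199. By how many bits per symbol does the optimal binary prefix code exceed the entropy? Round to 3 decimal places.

0.016 bits

Entropy H = −Σ p log₂ p ≈ 1.9841 bits.
Huffman merges: 199/1000+6/25→439/1000; 259/1000+151/500→561/1000; 439/1000+561/1000→1. L = 2 ≈ 2.0000.
L − H = 2.0000 − 1.9841 = 0.016 bits.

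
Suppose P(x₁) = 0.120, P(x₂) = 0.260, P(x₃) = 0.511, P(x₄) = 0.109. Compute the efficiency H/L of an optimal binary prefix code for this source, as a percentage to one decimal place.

99.9%

Entropy H = −Σ p log₂ p ≈ 1.7159 bits.
Huffman merges: 109/1000+3/25→229/1000; 229/1000+13/50→489/1000; 489/1000+511/1000→1. L = 859/500 ≈ 1.7180.
Efficiency = H/L = 1.7159/1.7180 = 99.9%.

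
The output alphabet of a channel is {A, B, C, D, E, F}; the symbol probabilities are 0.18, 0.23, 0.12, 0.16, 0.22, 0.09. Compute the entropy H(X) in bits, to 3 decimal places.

H = −Σ pᵢ log₂ pᵢ.
−0.18·log₂(0.18) = 0.4453
−0.23·log₂(0.23) = 0.4877
−0.12·log₂(0.12) = 0.3671
−0.16·log₂(0.16) = 0.4230
−0.22·log₂(0.22) = 0.4806
−0.09·log₂(0.09) = 0.3127
Sum ≈ 2.5163 → 2.516 bits.

2.516 bits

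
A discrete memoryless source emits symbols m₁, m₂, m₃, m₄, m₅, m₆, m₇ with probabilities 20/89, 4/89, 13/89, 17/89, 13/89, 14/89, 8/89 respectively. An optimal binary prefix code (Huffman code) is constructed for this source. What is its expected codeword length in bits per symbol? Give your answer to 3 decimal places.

Repeatedly combine the two least-probable nodes; the expected code length is the sum of the merged weights.
merge 4/89 + 8/89 → 12/89
merge 12/89 + 13/89 → 25/89
merge 13/89 + 14/89 → 27/89
merge 17/89 + 20/89 → 37/89
merge 25/89 + 27/89 → 52/89
merge 37/89 + 52/89 → 1
L = 12/89 + 25/89 + 27/89 + 37/89 + 52/89 + 1 = 242/89 ≈ 2.719 bits/symbol.

2.719 bits/symbol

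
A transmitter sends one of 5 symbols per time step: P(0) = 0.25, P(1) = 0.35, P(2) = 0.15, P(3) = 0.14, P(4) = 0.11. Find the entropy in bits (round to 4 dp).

2.1880 bits

H = −Σ pᵢ log₂ pᵢ.
−0.25·log₂(0.25) = 0.5000
−0.35·log₂(0.35) = 0.5301
−0.15·log₂(0.15) = 0.4105
−0.14·log₂(0.14) = 0.3971
−0.11·log₂(0.11) = 0.3503
Sum ≈ 2.1880 → 2.1880 bits.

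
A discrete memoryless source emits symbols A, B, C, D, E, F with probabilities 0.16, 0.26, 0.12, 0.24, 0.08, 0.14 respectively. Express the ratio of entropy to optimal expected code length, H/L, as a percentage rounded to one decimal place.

99.1%

Entropy H = −Σ p log₂ p ≈ 2.4781 bits.
Huffman merges: 2/25+3/25→1/5; 7/50+4/25→3/10; 1/5+6/25→11/25; 13/50+3/10→14/25; 11/25+14/25→1. L = 5/2 ≈ 2.5000.
Efficiency = H/L = 2.4781/2.5000 = 99.1%.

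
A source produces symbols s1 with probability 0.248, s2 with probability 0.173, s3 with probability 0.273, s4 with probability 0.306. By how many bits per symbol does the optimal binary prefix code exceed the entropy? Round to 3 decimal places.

Entropy H = −Σ p log₂ p ≈ 1.9709 bits.
Huffman merges: 173/1000+31/125→421/1000; 273/1000+153/500→579/1000; 421/1000+579/1000→1. L = 2 ≈ 2.0000.
L − H = 2.0000 − 1.9709 = 0.029 bits.

0.029 bits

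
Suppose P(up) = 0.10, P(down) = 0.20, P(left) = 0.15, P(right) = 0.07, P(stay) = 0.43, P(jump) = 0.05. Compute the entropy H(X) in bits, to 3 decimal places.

2.215 bits

H = −Σ pᵢ log₂ pᵢ.
−0.10·log₂(0.10) = 0.3322
−0.20·log₂(0.20) = 0.4644
−0.15·log₂(0.15) = 0.4105
−0.07·log₂(0.07) = 0.2686
−0.43·log₂(0.43) = 0.5236
−0.05·log₂(0.05) = 0.2161
Sum ≈ 2.2153 → 2.215 bits.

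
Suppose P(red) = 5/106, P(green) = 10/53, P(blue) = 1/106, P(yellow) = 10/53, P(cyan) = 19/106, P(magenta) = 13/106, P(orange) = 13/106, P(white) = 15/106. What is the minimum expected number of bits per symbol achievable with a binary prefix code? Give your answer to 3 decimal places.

2.858 bits/symbol

Repeatedly combine the two least-probable nodes; the expected code length is the sum of the merged weights.
merge 1/106 + 5/106 → 3/53
merge 3/53 + 13/106 → 19/106
merge 13/106 + 15/106 → 14/53
merge 19/106 + 19/106 → 19/53
merge 10/53 + 10/53 → 20/53
merge 14/53 + 19/53 → 33/53
merge 20/53 + 33/53 → 1
L = 3/53 + 19/106 + 14/53 + 19/53 + 20/53 + 33/53 + 1 = 303/106 ≈ 2.858 bits/symbol.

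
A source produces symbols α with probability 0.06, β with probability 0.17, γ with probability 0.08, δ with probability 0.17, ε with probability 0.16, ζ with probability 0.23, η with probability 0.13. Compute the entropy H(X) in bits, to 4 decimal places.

2.6975 bits

H = −Σ pᵢ log₂ pᵢ.
−0.06·log₂(0.06) = 0.2435
−0.17·log₂(0.17) = 0.4346
−0.08·log₂(0.08) = 0.2915
−0.17·log₂(0.17) = 0.4346
−0.16·log₂(0.16) = 0.4230
−0.23·log₂(0.23) = 0.4877
−0.13·log₂(0.13) = 0.3826
Sum ≈ 2.6975 → 2.6975 bits.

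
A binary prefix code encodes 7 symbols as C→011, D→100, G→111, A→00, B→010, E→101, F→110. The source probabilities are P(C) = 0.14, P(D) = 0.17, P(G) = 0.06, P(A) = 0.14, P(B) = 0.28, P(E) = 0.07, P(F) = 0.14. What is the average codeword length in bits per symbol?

2.86 bits/symbol

L̄ = Σ pᵢ·ℓᵢ = 0.14·3 + 0.17·3 + 0.06·3 + 0.14·2 + 0.28·3 + 0.07·3 + 0.14·3 = 2.86 bits/symbol.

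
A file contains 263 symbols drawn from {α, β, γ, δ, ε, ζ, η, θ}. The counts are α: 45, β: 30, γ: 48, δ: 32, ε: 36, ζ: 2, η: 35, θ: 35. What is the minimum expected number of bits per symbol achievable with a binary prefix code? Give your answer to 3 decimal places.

Probabilities are the counts divided by 263.
Repeatedly combine the two least-probable nodes; the expected code length is the sum of the merged weights.
merge 2/263 + 30/263 → 32/263
merge 32/263 + 32/263 → 64/263
merge 35/263 + 35/263 → 70/263
merge 36/263 + 45/263 → 81/263
merge 48/263 + 64/263 → 112/263
merge 70/263 + 81/263 → 151/263
merge 112/263 + 151/263 → 1
L = 32/263 + 64/263 + 70/263 + 81/263 + 112/263 + 151/263 + 1 = 773/263 ≈ 2.939 bits/symbol.

2.939 bits/symbol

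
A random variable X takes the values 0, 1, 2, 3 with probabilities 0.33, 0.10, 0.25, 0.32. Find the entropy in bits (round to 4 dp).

H = −Σ pᵢ log₂ pᵢ.
−0.33·log₂(0.33) = 0.5278
−0.10·log₂(0.10) = 0.3322
−0.25·log₂(0.25) = 0.5000
−0.32·log₂(0.32) = 0.5260
Sum ≈ 1.8860 → 1.8860 bits.

1.8860 bits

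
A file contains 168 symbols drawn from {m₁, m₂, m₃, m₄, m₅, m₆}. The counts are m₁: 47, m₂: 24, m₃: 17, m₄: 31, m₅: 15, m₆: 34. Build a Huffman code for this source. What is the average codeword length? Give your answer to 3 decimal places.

2.518 bits/symbol

Probabilities are the counts divided by 168.
Repeatedly combine the two least-probable nodes; the expected code length is the sum of the merged weights.
merge 5/56 + 17/168 → 4/21
merge 1/7 + 31/168 → 55/168
merge 4/21 + 17/84 → 11/28
merge 47/168 + 55/168 → 17/28
merge 11/28 + 17/28 → 1
L = 4/21 + 55/168 + 11/28 + 17/28 + 1 = 141/56 ≈ 2.518 bits/symbol.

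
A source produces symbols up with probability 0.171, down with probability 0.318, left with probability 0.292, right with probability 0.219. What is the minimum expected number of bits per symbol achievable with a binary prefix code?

2 bits/symbol

Repeatedly combine the two least-probable nodes; the expected code length is the sum of the merged weights.
merge 171/1000 + 219/1000 → 39/100
merge 73/250 + 159/500 → 61/100
merge 39/100 + 61/100 → 1
L = 39/100 + 61/100 + 1 = 2 bits/symbol.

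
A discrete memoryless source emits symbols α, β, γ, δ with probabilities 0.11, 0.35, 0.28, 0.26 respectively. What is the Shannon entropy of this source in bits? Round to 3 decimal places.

H = −Σ pᵢ log₂ pᵢ.
−0.11·log₂(0.11) = 0.3503
−0.35·log₂(0.35) = 0.5301
−0.28·log₂(0.28) = 0.5142
−0.26·log₂(0.26) = 0.5053
Sum ≈ 1.8999 → 1.900 bits.

1.900 bits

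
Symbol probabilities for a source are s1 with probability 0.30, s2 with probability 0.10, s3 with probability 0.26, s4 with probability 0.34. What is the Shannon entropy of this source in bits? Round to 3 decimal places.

1.888 bits

H = −Σ pᵢ log₂ pᵢ.
−0.30·log₂(0.30) = 0.5211
−0.10·log₂(0.10) = 0.3322
−0.26·log₂(0.26) = 0.5053
−0.34·log₂(0.34) = 0.5292
Sum ≈ 1.8877 → 1.888 bits.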